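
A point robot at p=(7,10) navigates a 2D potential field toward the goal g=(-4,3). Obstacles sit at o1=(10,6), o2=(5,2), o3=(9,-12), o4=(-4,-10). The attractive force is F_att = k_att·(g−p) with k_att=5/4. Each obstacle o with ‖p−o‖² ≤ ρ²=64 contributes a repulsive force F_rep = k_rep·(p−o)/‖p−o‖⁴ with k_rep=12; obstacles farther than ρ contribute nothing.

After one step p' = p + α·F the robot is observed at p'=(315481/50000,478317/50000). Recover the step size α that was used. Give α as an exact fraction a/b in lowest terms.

α = 1/20

F_att = 5/4·(g−p) = 5/4·(-11,-7) = (-13.7500,-8.7500)
o1: d²=25 ≤ ρ²=64; F_rep = 12·(-3,4)/25² = (-0.0576,0.0768)
o2: d²=68 > ρ²=64 → inactive
o3: d²=488 > ρ²=64 → inactive
o4: d²=521 > ρ²=64 → inactive
F = F_att + ΣF_rep = (-13.8076,-8.6732)
Δp = p'−p = (-0.6904,-0.4337); α = Δx/Fx = (-34519/50000) / (-34519/2500) = 1/20
check: Δy/Fy = (-21683/50000) / (-21683/2500) = 1/20 ✓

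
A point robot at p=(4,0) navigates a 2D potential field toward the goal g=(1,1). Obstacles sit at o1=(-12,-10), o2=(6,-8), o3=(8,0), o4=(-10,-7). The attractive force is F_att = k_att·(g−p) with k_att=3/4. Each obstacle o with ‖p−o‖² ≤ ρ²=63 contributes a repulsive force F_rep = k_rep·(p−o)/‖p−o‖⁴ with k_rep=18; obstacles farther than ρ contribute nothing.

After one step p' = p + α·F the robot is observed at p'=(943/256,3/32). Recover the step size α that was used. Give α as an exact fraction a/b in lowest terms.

F_att = 3/4·(g−p) = 3/4·(-3,1) = (-2.2500,0.7500)
o1: d²=356 > ρ²=63 → inactive
o2: d²=68 > ρ²=63 → inactive
o3: d²=16 ≤ ρ²=63; F_rep = 18·(-4,0)/16² = (-0.2812,0.0000)
o4: d²=245 > ρ²=63 → inactive
F = F_att + ΣF_rep = (-2.5312,0.7500)
Δp = p'−p = (-0.3164,0.0938); α = Δx/Fx = (-81/256) / (-81/32) = 1/8
check: Δy/Fy = (3/32) / (3/4) = 1/8 ✓

α = 1/8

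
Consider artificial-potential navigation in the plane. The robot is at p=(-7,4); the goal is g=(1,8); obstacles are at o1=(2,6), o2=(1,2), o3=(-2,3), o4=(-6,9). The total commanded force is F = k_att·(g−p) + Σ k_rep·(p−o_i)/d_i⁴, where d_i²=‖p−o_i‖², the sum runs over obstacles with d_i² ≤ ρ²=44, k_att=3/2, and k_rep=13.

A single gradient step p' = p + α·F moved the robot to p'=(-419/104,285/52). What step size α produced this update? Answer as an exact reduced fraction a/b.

α = 1/4

F_att = 3/2·(g−p) = 3/2·(8,4) = (12.0000,6.0000)
o1: d²=85 > ρ²=44 → inactive
o2: d²=68 > ρ²=44 → inactive
o3: d²=26 ≤ ρ²=44; F_rep = 13·(-5,1)/26² = (-0.0962,0.0192)
o4: d²=26 ≤ ρ²=44; F_rep = 13·(-1,-5)/26² = (-0.0192,-0.0962)
F = F_att + ΣF_rep = (11.8846,5.9231)
Δp = p'−p = (2.9712,1.4808); α = Δx/Fx = (309/104) / (309/26) = 1/4
check: Δy/Fy = (77/52) / (77/13) = 1/4 ✓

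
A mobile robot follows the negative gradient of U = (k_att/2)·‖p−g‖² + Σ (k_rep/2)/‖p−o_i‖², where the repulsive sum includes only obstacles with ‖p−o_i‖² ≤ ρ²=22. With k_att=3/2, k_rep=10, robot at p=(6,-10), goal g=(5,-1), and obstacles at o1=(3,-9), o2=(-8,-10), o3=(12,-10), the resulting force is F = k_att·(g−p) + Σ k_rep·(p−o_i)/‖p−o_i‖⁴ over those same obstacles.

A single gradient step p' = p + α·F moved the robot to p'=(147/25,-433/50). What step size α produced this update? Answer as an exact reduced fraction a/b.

F_att = 3/2·(g−p) = 3/2·(-1,9) = (-1.5000,13.5000)
o1: d²=10 ≤ ρ²=22; F_rep = 10·(3,-1)/10² = (0.3000,-0.1000)
o2: d²=196 > ρ²=22 → inactive
o3: d²=36 > ρ²=22 → inactive
F = F_att + ΣF_rep = (-1.2000,13.4000)
Δp = p'−p = (-0.1200,1.3400); α = Δx/Fx = (-3/25) / (-6/5) = 1/10
check: Δy/Fy = (67/50) / (67/5) = 1/10 ✓

α = 1/10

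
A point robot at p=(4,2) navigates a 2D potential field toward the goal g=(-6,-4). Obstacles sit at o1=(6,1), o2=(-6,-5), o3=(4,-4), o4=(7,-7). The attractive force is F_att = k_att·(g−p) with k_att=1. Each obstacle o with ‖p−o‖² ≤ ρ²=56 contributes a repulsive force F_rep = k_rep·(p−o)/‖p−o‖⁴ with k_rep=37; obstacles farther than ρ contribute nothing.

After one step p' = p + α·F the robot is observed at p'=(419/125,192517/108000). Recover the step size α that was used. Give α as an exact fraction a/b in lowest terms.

α = 1/20

F_att = 1·(g−p) = 1·(-10,-6) = (-10.0000,-6.0000)
o1: d²=5 ≤ ρ²=56; F_rep = 37·(-2,1)/5² = (-2.9600,1.4800)
o2: d²=149 > ρ²=56 → inactive
o3: d²=36 ≤ ρ²=56; F_rep = 37·(0,6)/36² = (0.0000,0.1713)
o4: d²=90 > ρ²=56 → inactive
F = F_att + ΣF_rep = (-12.9600,-4.3487)
Δp = p'−p = (-0.6480,-0.2174); α = Δx/Fx = (-81/125) / (-324/25) = 1/20
check: Δy/Fy = (-23483/108000) / (-23483/5400) = 1/20 ✓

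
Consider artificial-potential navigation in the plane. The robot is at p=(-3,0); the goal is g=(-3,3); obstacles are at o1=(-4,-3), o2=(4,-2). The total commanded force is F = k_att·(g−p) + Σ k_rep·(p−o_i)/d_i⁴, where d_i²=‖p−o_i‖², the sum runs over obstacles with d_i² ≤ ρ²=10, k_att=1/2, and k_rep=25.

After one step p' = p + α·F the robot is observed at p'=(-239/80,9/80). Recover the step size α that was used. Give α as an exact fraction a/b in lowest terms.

α = 1/20

F_att = 1/2·(g−p) = 1/2·(0,3) = (0.0000,1.5000)
o1: d²=10 ≤ ρ²=10; F_rep = 25·(1,3)/10² = (0.2500,0.7500)
o2: d²=53 > ρ²=10 → inactive
F = F_att + ΣF_rep = (0.2500,2.2500)
Δp = p'−p = (0.0125,0.1125); α = Δx/Fx = (1/80) / (1/4) = 1/20
check: Δy/Fy = (9/80) / (9/4) = 1/20 ✓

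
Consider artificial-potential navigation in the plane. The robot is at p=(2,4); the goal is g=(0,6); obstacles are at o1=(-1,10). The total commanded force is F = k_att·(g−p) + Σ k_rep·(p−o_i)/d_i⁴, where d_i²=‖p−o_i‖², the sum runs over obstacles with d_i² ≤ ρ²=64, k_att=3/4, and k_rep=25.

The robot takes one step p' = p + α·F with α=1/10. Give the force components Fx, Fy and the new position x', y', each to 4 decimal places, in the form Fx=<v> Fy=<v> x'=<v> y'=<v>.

F_att = 3/4·(g−p) = 3/4·(-2,2) = (-1.5000,1.5000)
o1: d²=45 ≤ ρ²=64; F_rep = 25·(3,-6)/45² = (0.0370,-0.0741)
F = F_att + ΣF_rep = (-1.4630,1.4259)
p' = p + 1/10·F = (1.8537,4.1426)

Fx=-1.4630 Fy=1.4259 x'=1.8537 y'=4.1426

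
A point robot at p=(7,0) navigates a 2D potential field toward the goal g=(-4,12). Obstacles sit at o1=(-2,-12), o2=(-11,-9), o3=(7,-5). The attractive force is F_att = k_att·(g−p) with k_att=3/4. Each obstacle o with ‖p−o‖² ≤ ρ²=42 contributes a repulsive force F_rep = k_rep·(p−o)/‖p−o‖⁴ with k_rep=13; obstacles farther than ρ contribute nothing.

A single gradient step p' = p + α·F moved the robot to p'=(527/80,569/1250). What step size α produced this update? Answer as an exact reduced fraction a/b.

F_att = 3/4·(g−p) = 3/4·(-11,12) = (-8.2500,9.0000)
o1: d²=225 > ρ²=42 → inactive
o2: d²=405 > ρ²=42 → inactive
o3: d²=25 ≤ ρ²=42; F_rep = 13·(0,5)/25² = (0.0000,0.1040)
F = F_att + ΣF_rep = (-8.2500,9.1040)
Δp = p'−p = (-0.4125,0.4552); α = Δx/Fx = (-33/80) / (-33/4) = 1/20
check: Δy/Fy = (569/1250) / (1138/125) = 1/20 ✓

α = 1/20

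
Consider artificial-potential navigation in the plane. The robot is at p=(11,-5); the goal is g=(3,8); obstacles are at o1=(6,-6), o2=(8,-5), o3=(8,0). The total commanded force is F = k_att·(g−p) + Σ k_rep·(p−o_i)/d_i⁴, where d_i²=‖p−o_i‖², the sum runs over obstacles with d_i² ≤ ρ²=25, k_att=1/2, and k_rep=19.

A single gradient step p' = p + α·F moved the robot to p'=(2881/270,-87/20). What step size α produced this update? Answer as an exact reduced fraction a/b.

F_att = 1/2·(g−p) = 1/2·(-8,13) = (-4.0000,6.5000)
o1: d²=26 > ρ²=25 → inactive
o2: d²=9 ≤ ρ²=25; F_rep = 19·(3,0)/9² = (0.7037,0.0000)
o3: d²=34 > ρ²=25 → inactive
F = F_att + ΣF_rep = (-3.2963,6.5000)
Δp = p'−p = (-0.3296,0.6500); α = Δx/Fx = (-89/270) / (-89/27) = 1/10
check: Δy/Fy = (13/20) / (13/2) = 1/10 ✓

α = 1/10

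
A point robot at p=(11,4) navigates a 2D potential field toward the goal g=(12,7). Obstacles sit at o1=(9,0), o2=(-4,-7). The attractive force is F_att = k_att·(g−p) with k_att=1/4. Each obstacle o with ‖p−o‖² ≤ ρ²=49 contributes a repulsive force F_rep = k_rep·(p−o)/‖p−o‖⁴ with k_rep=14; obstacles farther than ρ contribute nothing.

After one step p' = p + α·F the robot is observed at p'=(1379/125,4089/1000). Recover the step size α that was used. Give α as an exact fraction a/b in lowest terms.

F_att = 1/4·(g−p) = 1/4·(1,3) = (0.2500,0.7500)
o1: d²=20 ≤ ρ²=49; F_rep = 14·(2,4)/20² = (0.0700,0.1400)
o2: d²=346 > ρ²=49 → inactive
F = F_att + ΣF_rep = (0.3200,0.8900)
Δp = p'−p = (0.0320,0.0890); α = Δx/Fx = (4/125) / (8/25) = 1/10
check: Δy/Fy = (89/1000) / (89/100) = 1/10 ✓

α = 1/10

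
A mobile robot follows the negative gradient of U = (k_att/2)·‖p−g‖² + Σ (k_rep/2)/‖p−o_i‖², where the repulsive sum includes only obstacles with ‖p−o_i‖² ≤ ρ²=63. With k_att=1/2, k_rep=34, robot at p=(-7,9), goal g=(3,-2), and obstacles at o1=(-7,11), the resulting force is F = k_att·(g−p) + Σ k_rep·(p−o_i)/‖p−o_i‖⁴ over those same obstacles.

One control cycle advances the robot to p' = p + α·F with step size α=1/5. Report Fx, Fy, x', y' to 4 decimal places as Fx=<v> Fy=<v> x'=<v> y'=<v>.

Fx=5.0000 Fy=-9.7500 x'=-6.0000 y'=7.0500

F_att = 1/2·(g−p) = 1/2·(10,-11) = (5.0000,-5.5000)
o1: d²=4 ≤ ρ²=63; F_rep = 34·(0,-2)/4² = (0.0000,-4.2500)
F = F_att + ΣF_rep = (5.0000,-9.7500)
p' = p + 1/5·F = (-6.0000,7.0500)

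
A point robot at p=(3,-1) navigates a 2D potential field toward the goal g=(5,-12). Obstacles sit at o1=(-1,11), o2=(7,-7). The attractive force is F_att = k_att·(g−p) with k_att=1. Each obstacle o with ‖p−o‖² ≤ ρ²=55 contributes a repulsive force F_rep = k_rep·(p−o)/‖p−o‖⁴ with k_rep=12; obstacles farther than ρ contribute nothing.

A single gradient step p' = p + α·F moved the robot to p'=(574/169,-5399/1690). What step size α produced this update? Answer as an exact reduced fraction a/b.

α = 1/5

F_att = 1·(g−p) = 1·(2,-11) = (2.0000,-11.0000)
o1: d²=160 > ρ²=55 → inactive
o2: d²=52 ≤ ρ²=55; F_rep = 12·(-4,6)/52² = (-0.0178,0.0266)
F = F_att + ΣF_rep = (1.9822,-10.9734)
Δp = p'−p = (0.3964,-2.1947); α = Δx/Fx = (67/169) / (335/169) = 1/5
check: Δy/Fy = (-3709/1690) / (-3709/338) = 1/5 ✓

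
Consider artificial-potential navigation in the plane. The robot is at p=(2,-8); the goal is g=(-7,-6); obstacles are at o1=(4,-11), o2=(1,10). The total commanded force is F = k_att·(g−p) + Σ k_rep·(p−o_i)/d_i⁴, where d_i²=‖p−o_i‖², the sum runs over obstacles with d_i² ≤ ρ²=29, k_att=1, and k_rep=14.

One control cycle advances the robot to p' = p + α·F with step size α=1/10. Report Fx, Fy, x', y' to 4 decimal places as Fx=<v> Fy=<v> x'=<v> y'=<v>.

Fx=-9.1657 Fy=2.2485 x'=1.0834 y'=-7.7751

F_att = 1·(g−p) = 1·(-9,2) = (-9.0000,2.0000)
o1: d²=13 ≤ ρ²=29; F_rep = 14·(-2,3)/13² = (-0.1657,0.2485)
o2: d²=325 > ρ²=29 → inactive
F = F_att + ΣF_rep = (-9.1657,2.2485)
p' = p + 1/10·F = (1.0834,-7.7751)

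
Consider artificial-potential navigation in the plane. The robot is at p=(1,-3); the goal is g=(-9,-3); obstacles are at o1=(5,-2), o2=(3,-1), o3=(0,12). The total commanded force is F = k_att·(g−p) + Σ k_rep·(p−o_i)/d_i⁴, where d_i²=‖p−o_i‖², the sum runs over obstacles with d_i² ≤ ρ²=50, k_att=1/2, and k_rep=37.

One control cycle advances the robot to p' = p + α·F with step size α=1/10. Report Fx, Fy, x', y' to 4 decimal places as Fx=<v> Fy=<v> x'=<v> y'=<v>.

Fx=-6.6684 Fy=-1.2843 x'=0.3332 y'=-3.1284

F_att = 1/2·(g−p) = 1/2·(-10,0) = (-5.0000,0.0000)
o1: d²=17 ≤ ρ²=50; F_rep = 37·(-4,-1)/17² = (-0.5121,-0.1280)
o2: d²=8 ≤ ρ²=50; F_rep = 37·(-2,-2)/8² = (-1.1562,-1.1562)
o3: d²=226 > ρ²=50 → inactive
F = F_att + ΣF_rep = (-6.6684,-1.2843)
p' = p + 1/10·F = (0.3332,-3.1284)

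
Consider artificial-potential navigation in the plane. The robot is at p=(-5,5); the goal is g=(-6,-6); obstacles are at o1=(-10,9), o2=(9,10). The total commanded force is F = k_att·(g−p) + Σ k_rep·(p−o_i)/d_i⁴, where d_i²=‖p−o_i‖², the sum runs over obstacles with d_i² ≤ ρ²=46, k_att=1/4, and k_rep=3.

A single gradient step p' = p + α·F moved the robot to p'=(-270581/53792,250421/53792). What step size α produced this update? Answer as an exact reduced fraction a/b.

α = 1/8

F_att = 1/4·(g−p) = 1/4·(-1,-11) = (-0.2500,-2.7500)
o1: d²=41 ≤ ρ²=46; F_rep = 3·(5,-4)/41² = (0.0089,-0.0071)
o2: d²=221 > ρ²=46 → inactive
F = F_att + ΣF_rep = (-0.2411,-2.7571)
Δp = p'−p = (-0.0301,-0.3446); α = Δx/Fx = (-1621/53792) / (-1621/6724) = 1/8
check: Δy/Fy = (-18539/53792) / (-18539/6724) = 1/8 ✓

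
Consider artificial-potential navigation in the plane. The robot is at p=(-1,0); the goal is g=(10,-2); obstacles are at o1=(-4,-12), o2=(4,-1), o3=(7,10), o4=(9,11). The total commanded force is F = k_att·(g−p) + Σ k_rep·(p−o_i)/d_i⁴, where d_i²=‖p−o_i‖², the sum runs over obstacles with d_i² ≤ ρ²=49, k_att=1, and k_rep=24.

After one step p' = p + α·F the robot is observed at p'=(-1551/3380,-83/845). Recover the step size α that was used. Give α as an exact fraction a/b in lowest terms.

α = 1/20

F_att = 1·(g−p) = 1·(11,-2) = (11.0000,-2.0000)
o1: d²=153 > ρ²=49 → inactive
o2: d²=26 ≤ ρ²=49; F_rep = 24·(-5,1)/26² = (-0.1775,0.0355)
o3: d²=164 > ρ²=49 → inactive
o4: d²=221 > ρ²=49 → inactive
F = F_att + ΣF_rep = (10.8225,-1.9645)
Δp = p'−p = (0.5411,-0.0982); α = Δx/Fx = (1829/3380) / (1829/169) = 1/20
check: Δy/Fy = (-83/845) / (-332/169) = 1/20 ✓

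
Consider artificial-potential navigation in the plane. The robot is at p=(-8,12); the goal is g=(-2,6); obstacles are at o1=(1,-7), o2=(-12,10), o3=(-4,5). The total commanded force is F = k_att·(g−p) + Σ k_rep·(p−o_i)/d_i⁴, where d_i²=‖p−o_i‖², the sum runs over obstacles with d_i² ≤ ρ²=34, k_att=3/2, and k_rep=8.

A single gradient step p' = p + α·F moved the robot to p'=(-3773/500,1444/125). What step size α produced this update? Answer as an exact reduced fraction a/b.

α = 1/20

F_att = 3/2·(g−p) = 3/2·(6,-6) = (9.0000,-9.0000)
o1: d²=442 > ρ²=34 → inactive
o2: d²=20 ≤ ρ²=34; F_rep = 8·(4,2)/20² = (0.0800,0.0400)
o3: d²=65 > ρ²=34 → inactive
F = F_att + ΣF_rep = (9.0800,-8.9600)
Δp = p'−p = (0.4540,-0.4480); α = Δx/Fx = (227/500) / (227/25) = 1/20
check: Δy/Fy = (-56/125) / (-224/25) = 1/20 ✓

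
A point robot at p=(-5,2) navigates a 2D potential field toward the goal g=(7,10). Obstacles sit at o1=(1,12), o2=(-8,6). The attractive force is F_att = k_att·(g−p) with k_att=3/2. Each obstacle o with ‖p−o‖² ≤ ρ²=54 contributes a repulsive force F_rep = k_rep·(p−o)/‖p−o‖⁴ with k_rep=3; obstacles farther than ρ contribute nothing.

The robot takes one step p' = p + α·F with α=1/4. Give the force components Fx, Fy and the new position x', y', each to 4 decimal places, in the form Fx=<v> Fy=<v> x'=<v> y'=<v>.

Fx=18.0144 Fy=11.9808 x'=-0.4964 y'=4.9952

F_att = 3/2·(g−p) = 3/2·(12,8) = (18.0000,12.0000)
o1: d²=136 > ρ²=54 → inactive
o2: d²=25 ≤ ρ²=54; F_rep = 3·(3,-4)/25² = (0.0144,-0.0192)
F = F_att + ΣF_rep = (18.0144,11.9808)
p' = p + 1/4·F = (-0.4964,4.9952)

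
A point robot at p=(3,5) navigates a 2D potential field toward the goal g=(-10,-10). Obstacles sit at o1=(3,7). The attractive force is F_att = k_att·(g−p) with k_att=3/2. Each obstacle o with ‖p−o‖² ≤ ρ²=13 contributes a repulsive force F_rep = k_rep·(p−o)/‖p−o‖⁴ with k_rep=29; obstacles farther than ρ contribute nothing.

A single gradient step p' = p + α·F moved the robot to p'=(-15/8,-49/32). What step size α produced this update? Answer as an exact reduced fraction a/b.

F_att = 3/2·(g−p) = 3/2·(-13,-15) = (-19.5000,-22.5000)
o1: d²=4 ≤ ρ²=13; F_rep = 29·(0,-2)/4² = (0.0000,-3.6250)
F = F_att + ΣF_rep = (-19.5000,-26.1250)
Δp = p'−p = (-4.8750,-6.5312); α = Δx/Fx = (-39/8) / (-39/2) = 1/4
check: Δy/Fy = (-209/32) / (-209/8) = 1/4 ✓

α = 1/4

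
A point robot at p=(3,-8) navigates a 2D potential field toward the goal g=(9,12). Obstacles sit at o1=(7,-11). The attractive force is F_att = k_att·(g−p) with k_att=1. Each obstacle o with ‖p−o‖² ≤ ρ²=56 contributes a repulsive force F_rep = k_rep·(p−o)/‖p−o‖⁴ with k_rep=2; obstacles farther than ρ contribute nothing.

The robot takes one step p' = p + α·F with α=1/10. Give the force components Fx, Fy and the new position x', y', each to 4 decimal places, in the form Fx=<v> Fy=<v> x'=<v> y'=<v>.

Fx=5.9872 Fy=20.0096 x'=3.5987 y'=-5.9990

F_att = 1·(g−p) = 1·(6,20) = (6.0000,20.0000)
o1: d²=25 ≤ ρ²=56; F_rep = 2·(-4,3)/25² = (-0.0128,0.0096)
F = F_att + ΣF_rep = (5.9872,20.0096)
p' = p + 1/10·F = (3.5987,-5.9990)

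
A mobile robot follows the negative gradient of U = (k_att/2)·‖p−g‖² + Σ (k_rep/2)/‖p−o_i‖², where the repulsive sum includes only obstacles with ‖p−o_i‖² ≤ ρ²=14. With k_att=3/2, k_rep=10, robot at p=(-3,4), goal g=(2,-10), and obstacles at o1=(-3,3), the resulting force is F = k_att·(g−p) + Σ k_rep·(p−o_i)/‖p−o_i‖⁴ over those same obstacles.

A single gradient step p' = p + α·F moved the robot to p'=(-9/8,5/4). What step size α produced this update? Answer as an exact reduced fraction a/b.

F_att = 3/2·(g−p) = 3/2·(5,-14) = (7.5000,-21.0000)
o1: d²=1 ≤ ρ²=14; F_rep = 10·(0,1)/1² = (0.0000,10.0000)
F = F_att + ΣF_rep = (7.5000,-11.0000)
Δp = p'−p = (1.8750,-2.7500); α = Δx/Fx = (15/8) / (15/2) = 1/4
check: Δy/Fy = (-11/4) / (-11) = 1/4 ✓

α = 1/4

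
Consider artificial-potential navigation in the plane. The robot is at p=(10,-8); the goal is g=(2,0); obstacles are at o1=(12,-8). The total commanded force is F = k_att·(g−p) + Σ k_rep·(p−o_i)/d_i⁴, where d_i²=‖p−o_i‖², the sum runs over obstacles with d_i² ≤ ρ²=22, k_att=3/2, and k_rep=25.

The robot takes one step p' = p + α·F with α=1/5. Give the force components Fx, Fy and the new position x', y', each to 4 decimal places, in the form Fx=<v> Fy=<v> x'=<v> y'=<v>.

Fx=-15.1250 Fy=12.0000 x'=6.9750 y'=-5.6000

F_att = 3/2·(g−p) = 3/2·(-8,8) = (-12.0000,12.0000)
o1: d²=4 ≤ ρ²=22; F_rep = 25·(-2,0)/4² = (-3.1250,0.0000)
F = F_att + ΣF_rep = (-15.1250,12.0000)
p' = p + 1/5·F = (6.9750,-5.6000)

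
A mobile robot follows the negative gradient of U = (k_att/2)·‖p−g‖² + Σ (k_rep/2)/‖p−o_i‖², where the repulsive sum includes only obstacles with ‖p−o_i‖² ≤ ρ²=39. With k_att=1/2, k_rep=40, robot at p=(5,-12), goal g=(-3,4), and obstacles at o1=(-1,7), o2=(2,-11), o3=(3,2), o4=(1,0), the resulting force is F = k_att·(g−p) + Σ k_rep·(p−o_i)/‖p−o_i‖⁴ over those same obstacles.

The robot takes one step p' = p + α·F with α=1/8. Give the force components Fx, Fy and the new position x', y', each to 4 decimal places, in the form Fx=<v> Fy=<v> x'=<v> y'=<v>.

Fx=-2.8000 Fy=7.6000 x'=4.6500 y'=-11.0500

F_att = 1/2·(g−p) = 1/2·(-8,16) = (-4.0000,8.0000)
o1: d²=397 > ρ²=39 → inactive
o2: d²=10 ≤ ρ²=39; F_rep = 40·(3,-1)/10² = (1.2000,-0.4000)
o3: d²=200 > ρ²=39 → inactive
o4: d²=160 > ρ²=39 → inactive
F = F_att + ΣF_rep = (-2.8000,7.6000)
p' = p + 1/8·F = (4.6500,-11.0500)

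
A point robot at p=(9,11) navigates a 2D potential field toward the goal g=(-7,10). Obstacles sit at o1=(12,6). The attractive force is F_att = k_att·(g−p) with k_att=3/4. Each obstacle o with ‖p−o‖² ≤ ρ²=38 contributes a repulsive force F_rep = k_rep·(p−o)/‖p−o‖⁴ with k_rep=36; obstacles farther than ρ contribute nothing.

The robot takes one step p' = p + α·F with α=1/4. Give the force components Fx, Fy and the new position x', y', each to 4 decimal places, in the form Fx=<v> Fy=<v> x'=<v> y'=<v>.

Fx=-12.0934 Fy=-0.5943 x'=5.9766 y'=10.8514

F_att = 3/4·(g−p) = 3/4·(-16,-1) = (-12.0000,-0.7500)
o1: d²=34 ≤ ρ²=38; F_rep = 36·(-3,5)/34² = (-0.0934,0.1557)
F = F_att + ΣF_rep = (-12.0934,-0.5943)
p' = p + 1/4·F = (5.9766,10.8514)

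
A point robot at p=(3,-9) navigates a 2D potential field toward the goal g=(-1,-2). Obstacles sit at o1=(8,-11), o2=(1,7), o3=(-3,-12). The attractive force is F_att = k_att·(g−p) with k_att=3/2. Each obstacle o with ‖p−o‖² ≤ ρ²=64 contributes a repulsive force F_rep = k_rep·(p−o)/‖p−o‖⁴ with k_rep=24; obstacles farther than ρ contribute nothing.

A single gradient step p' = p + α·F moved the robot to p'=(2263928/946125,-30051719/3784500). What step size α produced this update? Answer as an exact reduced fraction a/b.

F_att = 3/2·(g−p) = 3/2·(-4,7) = (-6.0000,10.5000)
o1: d²=29 ≤ ρ²=64; F_rep = 24·(-5,2)/29² = (-0.1427,0.0571)
o2: d²=260 > ρ²=64 → inactive
o3: d²=45 ≤ ρ²=64; F_rep = 24·(6,3)/45² = (0.0711,0.0356)
F = F_att + ΣF_rep = (-6.0716,10.5926)
Δp = p'−p = (-0.6072,1.0593); α = Δx/Fx = (-574447/946125) / (-1148894/189225) = 1/10
check: Δy/Fy = (4008781/3784500) / (4008781/378450) = 1/10 ✓

α = 1/10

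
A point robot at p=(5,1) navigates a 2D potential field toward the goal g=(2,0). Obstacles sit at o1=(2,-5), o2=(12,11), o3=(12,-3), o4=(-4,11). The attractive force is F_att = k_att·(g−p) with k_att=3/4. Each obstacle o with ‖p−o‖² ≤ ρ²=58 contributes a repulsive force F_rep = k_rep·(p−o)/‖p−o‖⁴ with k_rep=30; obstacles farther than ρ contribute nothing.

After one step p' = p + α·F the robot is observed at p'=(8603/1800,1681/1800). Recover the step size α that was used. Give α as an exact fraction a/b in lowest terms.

F_att = 3/4·(g−p) = 3/4·(-3,-1) = (-2.2500,-0.7500)
o1: d²=45 ≤ ρ²=58; F_rep = 30·(3,6)/45² = (0.0444,0.0889)
o2: d²=149 > ρ²=58 → inactive
o3: d²=65 > ρ²=58 → inactive
o4: d²=181 > ρ²=58 → inactive
F = F_att + ΣF_rep = (-2.2056,-0.6611)
Δp = p'−p = (-0.2206,-0.0661); α = Δx/Fx = (-397/1800) / (-397/180) = 1/10
check: Δy/Fy = (-119/1800) / (-119/180) = 1/10 ✓

α = 1/10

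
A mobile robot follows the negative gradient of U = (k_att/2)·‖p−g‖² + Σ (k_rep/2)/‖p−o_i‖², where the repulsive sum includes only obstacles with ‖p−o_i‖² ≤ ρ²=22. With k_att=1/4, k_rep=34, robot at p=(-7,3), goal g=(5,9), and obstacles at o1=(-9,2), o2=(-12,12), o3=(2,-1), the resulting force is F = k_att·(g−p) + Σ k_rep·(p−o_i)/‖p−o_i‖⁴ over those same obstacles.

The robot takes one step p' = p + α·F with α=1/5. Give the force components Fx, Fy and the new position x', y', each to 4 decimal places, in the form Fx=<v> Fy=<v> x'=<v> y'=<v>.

Fx=5.7200 Fy=2.8600 x'=-5.8560 y'=3.5720

F_att = 1/4·(g−p) = 1/4·(12,6) = (3.0000,1.5000)
o1: d²=5 ≤ ρ²=22; F_rep = 34·(2,1)/5² = (2.7200,1.3600)
o2: d²=106 > ρ²=22 → inactive
o3: d²=97 > ρ²=22 → inactive
F = F_att + ΣF_rep = (5.7200,2.8600)
p' = p + 1/5·F = (-5.8560,3.5720)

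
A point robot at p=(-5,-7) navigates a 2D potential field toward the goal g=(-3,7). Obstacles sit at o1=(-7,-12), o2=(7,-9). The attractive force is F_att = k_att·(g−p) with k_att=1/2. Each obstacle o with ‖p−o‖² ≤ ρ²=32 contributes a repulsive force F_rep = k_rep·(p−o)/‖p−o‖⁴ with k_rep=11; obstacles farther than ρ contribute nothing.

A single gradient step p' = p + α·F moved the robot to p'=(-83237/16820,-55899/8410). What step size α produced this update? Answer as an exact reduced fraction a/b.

F_att = 1/2·(g−p) = 1/2·(2,14) = (1.0000,7.0000)
o1: d²=29 ≤ ρ²=32; F_rep = 11·(2,5)/29² = (0.0262,0.0654)
o2: d²=148 > ρ²=32 → inactive
F = F_att + ΣF_rep = (1.0262,7.0654)
Δp = p'−p = (0.0513,0.3533); α = Δx/Fx = (863/16820) / (863/841) = 1/20
check: Δy/Fy = (2971/8410) / (5942/841) = 1/20 ✓

α = 1/20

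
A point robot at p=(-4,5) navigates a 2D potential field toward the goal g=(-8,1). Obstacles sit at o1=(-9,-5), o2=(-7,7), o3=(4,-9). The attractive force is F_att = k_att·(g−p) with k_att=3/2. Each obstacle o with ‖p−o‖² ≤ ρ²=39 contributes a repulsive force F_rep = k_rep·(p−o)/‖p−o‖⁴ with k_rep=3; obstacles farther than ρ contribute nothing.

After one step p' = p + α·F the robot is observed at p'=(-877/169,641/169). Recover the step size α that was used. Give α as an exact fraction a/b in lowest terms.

α = 1/5

F_att = 3/2·(g−p) = 3/2·(-4,-4) = (-6.0000,-6.0000)
o1: d²=125 > ρ²=39 → inactive
o2: d²=13 ≤ ρ²=39; F_rep = 3·(3,-2)/13² = (0.0533,-0.0355)
o3: d²=260 > ρ²=39 → inactive
F = F_att + ΣF_rep = (-5.9467,-6.0355)
Δp = p'−p = (-1.1893,-1.2071); α = Δx/Fx = (-201/169) / (-1005/169) = 1/5
check: Δy/Fy = (-204/169) / (-1020/169) = 1/5 ✓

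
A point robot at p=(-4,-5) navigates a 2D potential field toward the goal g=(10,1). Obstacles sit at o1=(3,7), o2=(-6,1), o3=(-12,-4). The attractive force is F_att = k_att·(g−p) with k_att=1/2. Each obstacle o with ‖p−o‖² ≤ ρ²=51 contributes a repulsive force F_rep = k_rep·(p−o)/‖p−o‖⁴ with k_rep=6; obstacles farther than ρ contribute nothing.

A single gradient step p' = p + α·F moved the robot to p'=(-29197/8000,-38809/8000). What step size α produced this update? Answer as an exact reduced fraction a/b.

F_att = 1/2·(g−p) = 1/2·(14,6) = (7.0000,3.0000)
o1: d²=193 > ρ²=51 → inactive
o2: d²=40 ≤ ρ²=51; F_rep = 6·(2,-6)/40² = (0.0075,-0.0225)
o3: d²=65 > ρ²=51 → inactive
F = F_att + ΣF_rep = (7.0075,2.9775)
Δp = p'−p = (0.3504,0.1489); α = Δx/Fx = (2803/8000) / (2803/400) = 1/20
check: Δy/Fy = (1191/8000) / (1191/400) = 1/20 ✓

α = 1/20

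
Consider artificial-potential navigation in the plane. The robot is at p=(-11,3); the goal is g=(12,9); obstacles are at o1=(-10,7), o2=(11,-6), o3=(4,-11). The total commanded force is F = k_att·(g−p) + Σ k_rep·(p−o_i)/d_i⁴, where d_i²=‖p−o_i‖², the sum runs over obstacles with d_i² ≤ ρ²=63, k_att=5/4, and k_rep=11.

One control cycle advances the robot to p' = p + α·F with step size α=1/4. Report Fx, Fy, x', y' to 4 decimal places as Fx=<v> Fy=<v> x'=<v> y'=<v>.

Fx=28.7119 Fy=7.3478 x'=-3.8220 y'=4.8369

F_att = 5/4·(g−p) = 5/4·(23,6) = (28.7500,7.5000)
o1: d²=17 ≤ ρ²=63; F_rep = 11·(-1,-4)/17² = (-0.0381,-0.1522)
o2: d²=565 > ρ²=63 → inactive
o3: d²=421 > ρ²=63 → inactive
F = F_att + ΣF_rep = (28.7119,7.3478)
p' = p + 1/4·F = (-3.8220,4.8369)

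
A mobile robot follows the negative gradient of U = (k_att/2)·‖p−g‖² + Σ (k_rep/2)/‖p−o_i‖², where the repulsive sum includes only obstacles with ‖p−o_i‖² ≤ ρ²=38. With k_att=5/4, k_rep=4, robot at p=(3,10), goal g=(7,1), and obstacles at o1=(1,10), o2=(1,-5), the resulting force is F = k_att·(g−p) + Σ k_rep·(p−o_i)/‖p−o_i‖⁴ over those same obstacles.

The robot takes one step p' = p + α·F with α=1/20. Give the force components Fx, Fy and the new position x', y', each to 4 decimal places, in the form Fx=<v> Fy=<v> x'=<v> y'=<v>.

Fx=5.5000 Fy=-11.2500 x'=3.2750 y'=9.4375

F_att = 5/4·(g−p) = 5/4·(4,-9) = (5.0000,-11.2500)
o1: d²=4 ≤ ρ²=38; F_rep = 4·(2,0)/4² = (0.5000,0.0000)
o2: d²=229 > ρ²=38 → inactive
F = F_att + ΣF_rep = (5.5000,-11.2500)
p' = p + 1/20·F = (3.2750,9.4375)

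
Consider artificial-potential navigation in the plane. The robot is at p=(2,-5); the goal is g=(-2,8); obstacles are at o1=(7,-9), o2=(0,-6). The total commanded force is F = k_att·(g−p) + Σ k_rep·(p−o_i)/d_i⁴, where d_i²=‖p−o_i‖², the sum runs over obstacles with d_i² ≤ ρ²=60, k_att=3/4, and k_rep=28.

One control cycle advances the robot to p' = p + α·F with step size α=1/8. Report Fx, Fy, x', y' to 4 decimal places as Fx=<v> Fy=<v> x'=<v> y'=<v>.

F_att = 3/4·(g−p) = 3/4·(-4,13) = (-3.0000,9.7500)
o1: d²=41 ≤ ρ²=60; F_rep = 28·(-5,4)/41² = (-0.0833,0.0666)
o2: d²=5 ≤ ρ²=60; F_rep = 28·(2,1)/5² = (2.2400,1.1200)
F = F_att + ΣF_rep = (-0.8433,10.9366)
p' = p + 1/8·F = (1.8946,-3.6329)

Fx=-0.8433 Fy=10.9366 x'=1.8946 y'=-3.6329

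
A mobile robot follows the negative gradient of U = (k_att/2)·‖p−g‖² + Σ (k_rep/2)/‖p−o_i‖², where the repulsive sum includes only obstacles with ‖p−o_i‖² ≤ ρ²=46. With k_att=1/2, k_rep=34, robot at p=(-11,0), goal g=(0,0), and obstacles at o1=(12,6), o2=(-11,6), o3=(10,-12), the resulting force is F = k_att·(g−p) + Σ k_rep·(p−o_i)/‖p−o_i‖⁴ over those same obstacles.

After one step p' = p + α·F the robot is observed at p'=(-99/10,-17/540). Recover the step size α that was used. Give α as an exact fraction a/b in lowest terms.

F_att = 1/2·(g−p) = 1/2·(11,0) = (5.5000,0.0000)
o1: d²=565 > ρ²=46 → inactive
o2: d²=36 ≤ ρ²=46; F_rep = 34·(0,-6)/36² = (0.0000,-0.1574)
o3: d²=585 > ρ²=46 → inactive
F = F_att + ΣF_rep = (5.5000,-0.1574)
Δp = p'−p = (1.1000,-0.0315); α = Δx/Fx = (11/10) / (11/2) = 1/5
check: Δy/Fy = (-17/540) / (-17/108) = 1/5 ✓

α = 1/5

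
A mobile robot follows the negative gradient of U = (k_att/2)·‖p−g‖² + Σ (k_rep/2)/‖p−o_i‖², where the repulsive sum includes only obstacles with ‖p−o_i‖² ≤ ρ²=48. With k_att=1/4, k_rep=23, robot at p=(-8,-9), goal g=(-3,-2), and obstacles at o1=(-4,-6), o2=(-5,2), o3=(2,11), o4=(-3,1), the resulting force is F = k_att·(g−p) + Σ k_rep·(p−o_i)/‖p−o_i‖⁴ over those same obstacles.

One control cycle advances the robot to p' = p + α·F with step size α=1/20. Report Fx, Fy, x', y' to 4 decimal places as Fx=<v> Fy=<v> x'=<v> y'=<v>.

Fx=1.1028 Fy=1.6396 x'=-7.9449 y'=-8.9180

F_att = 1/4·(g−p) = 1/4·(5,7) = (1.2500,1.7500)
o1: d²=25 ≤ ρ²=48; F_rep = 23·(-4,-3)/25² = (-0.1472,-0.1104)
o2: d²=130 > ρ²=48 → inactive
o3: d²=500 > ρ²=48 → inactive
o4: d²=125 > ρ²=48 → inactive
F = F_att + ΣF_rep = (1.1028,1.6396)
p' = p + 1/20·F = (-7.9449,-8.9180)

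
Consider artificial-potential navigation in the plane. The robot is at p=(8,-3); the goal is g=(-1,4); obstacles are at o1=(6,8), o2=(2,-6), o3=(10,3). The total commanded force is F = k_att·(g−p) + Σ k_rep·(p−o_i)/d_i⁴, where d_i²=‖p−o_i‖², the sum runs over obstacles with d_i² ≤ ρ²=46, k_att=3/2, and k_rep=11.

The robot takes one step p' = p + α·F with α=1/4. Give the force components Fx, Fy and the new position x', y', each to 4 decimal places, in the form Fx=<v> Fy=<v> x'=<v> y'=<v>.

Fx=-13.4812 Fy=10.4750 x'=4.6297 y'=-0.3812

F_att = 3/2·(g−p) = 3/2·(-9,7) = (-13.5000,10.5000)
o1: d²=125 > ρ²=46 → inactive
o2: d²=45 ≤ ρ²=46; F_rep = 11·(6,3)/45² = (0.0326,0.0163)
o3: d²=40 ≤ ρ²=46; F_rep = 11·(-2,-6)/40² = (-0.0138,-0.0413)
F = F_att + ΣF_rep = (-13.4812,10.4750)
p' = p + 1/4·F = (4.6297,-0.3812)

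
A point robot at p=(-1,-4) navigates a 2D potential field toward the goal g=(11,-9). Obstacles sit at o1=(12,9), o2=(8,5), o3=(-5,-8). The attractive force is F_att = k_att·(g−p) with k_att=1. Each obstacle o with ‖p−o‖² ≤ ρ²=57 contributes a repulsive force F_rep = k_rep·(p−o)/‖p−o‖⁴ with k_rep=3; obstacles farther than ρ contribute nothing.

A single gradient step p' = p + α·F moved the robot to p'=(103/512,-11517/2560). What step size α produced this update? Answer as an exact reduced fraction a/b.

F_att = 1·(g−p) = 1·(12,-5) = (12.0000,-5.0000)
o1: d²=338 > ρ²=57 → inactive
o2: d²=162 > ρ²=57 → inactive
o3: d²=32 ≤ ρ²=57; F_rep = 3·(4,4)/32² = (0.0117,0.0117)
F = F_att + ΣF_rep = (12.0117,-4.9883)
Δp = p'−p = (1.2012,-0.4988); α = Δx/Fx = (615/512) / (3075/256) = 1/10
check: Δy/Fy = (-1277/2560) / (-1277/256) = 1/10 ✓

α = 1/10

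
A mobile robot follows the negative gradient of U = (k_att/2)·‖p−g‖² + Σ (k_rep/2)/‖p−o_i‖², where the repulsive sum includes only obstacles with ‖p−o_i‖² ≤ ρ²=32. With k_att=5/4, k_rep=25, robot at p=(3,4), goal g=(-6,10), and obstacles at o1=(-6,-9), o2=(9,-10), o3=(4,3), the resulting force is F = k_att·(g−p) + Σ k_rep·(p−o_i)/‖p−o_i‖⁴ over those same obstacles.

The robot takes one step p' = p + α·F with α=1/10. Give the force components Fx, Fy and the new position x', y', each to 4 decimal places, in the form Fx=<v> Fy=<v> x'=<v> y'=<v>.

F_att = 5/4·(g−p) = 5/4·(-9,6) = (-11.2500,7.5000)
o1: d²=250 > ρ²=32 → inactive
o2: d²=232 > ρ²=32 → inactive
o3: d²=2 ≤ ρ²=32; F_rep = 25·(-1,1)/2² = (-6.2500,6.2500)
F = F_att + ΣF_rep = (-17.5000,13.7500)
p' = p + 1/10·F = (1.2500,5.3750)

Fx=-17.5000 Fy=13.7500 x'=1.2500 y'=5.3750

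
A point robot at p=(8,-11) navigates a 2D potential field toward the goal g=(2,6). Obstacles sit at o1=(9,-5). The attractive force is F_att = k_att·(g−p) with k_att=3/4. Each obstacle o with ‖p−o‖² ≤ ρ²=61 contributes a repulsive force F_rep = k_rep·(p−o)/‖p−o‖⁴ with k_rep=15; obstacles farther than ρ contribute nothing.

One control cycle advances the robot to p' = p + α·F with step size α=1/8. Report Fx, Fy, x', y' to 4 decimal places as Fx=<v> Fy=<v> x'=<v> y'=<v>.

F_att = 3/4·(g−p) = 3/4·(-6,17) = (-4.5000,12.7500)
o1: d²=37 ≤ ρ²=61; F_rep = 15·(-1,-6)/37² = (-0.0110,-0.0657)
F = F_att + ΣF_rep = (-4.5110,12.6843)
p' = p + 1/8·F = (7.4361,-9.4145)

Fx=-4.5110 Fy=12.6843 x'=7.4361 y'=-9.4145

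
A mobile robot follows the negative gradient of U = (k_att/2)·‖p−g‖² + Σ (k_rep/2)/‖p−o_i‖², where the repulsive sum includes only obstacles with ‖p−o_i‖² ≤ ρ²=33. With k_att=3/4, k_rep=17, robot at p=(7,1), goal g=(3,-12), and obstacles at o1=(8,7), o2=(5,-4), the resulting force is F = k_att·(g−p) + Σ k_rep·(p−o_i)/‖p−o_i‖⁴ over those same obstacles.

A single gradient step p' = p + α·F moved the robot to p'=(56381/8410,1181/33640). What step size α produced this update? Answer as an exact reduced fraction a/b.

F_att = 3/4·(g−p) = 3/4·(-4,-13) = (-3.0000,-9.7500)
o1: d²=37 > ρ²=33 → inactive
o2: d²=29 ≤ ρ²=33; F_rep = 17·(2,5)/29² = (0.0404,0.1011)
F = F_att + ΣF_rep = (-2.9596,-9.6489)
Δp = p'−p = (-0.2960,-0.9649); α = Δx/Fx = (-2489/8410) / (-2489/841) = 1/10
check: Δy/Fy = (-32459/33640) / (-32459/3364) = 1/10 ✓

α = 1/10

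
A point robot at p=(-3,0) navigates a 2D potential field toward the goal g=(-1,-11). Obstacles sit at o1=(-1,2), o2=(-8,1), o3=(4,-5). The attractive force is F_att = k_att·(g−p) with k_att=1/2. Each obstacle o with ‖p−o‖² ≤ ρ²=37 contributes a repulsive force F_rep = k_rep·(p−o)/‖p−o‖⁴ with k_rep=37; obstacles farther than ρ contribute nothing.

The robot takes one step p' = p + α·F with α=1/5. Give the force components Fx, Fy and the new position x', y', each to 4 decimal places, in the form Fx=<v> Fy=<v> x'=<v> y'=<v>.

Fx=0.1174 Fy=-6.7110 x'=-2.9765 y'=-1.3422

F_att = 1/2·(g−p) = 1/2·(2,-11) = (1.0000,-5.5000)
o1: d²=8 ≤ ρ²=37; F_rep = 37·(-2,-2)/8² = (-1.1562,-1.1562)
o2: d²=26 ≤ ρ²=37; F_rep = 37·(5,-1)/26² = (0.2737,-0.0547)
o3: d²=74 > ρ²=37 → inactive
F = F_att + ΣF_rep = (0.1174,-6.7110)
p' = p + 1/5·F = (-2.9765,-1.3422)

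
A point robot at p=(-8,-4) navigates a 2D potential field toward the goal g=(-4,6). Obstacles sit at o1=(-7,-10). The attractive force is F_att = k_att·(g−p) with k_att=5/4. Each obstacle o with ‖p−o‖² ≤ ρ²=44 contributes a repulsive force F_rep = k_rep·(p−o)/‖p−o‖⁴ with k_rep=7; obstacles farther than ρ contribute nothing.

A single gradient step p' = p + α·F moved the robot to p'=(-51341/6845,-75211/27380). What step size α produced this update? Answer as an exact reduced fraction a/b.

F_att = 5/4·(g−p) = 5/4·(4,10) = (5.0000,12.5000)
o1: d²=37 ≤ ρ²=44; F_rep = 7·(-1,6)/37² = (-0.0051,0.0307)
F = F_att + ΣF_rep = (4.9949,12.5307)
Δp = p'−p = (0.4995,1.2531); α = Δx/Fx = (3419/6845) / (6838/1369) = 1/10
check: Δy/Fy = (34309/27380) / (34309/2738) = 1/10 ✓

α = 1/10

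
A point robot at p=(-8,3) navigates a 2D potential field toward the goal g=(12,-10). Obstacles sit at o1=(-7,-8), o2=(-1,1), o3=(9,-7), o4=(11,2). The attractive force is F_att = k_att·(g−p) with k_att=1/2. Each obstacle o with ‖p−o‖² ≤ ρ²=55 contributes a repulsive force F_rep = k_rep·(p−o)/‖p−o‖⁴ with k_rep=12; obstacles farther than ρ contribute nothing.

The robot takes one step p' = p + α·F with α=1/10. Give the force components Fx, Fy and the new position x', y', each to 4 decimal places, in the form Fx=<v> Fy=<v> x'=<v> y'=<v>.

Fx=9.9701 Fy=-6.4915 x'=-7.0030 y'=2.3509

F_att = 1/2·(g−p) = 1/2·(20,-13) = (10.0000,-6.5000)
o1: d²=122 > ρ²=55 → inactive
o2: d²=53 ≤ ρ²=55; F_rep = 12·(-7,2)/53² = (-0.0299,0.0085)
o3: d²=389 > ρ²=55 → inactive
o4: d²=362 > ρ²=55 → inactive
F = F_att + ΣF_rep = (9.9701,-6.4915)
p' = p + 1/10·F = (-7.0030,2.3509)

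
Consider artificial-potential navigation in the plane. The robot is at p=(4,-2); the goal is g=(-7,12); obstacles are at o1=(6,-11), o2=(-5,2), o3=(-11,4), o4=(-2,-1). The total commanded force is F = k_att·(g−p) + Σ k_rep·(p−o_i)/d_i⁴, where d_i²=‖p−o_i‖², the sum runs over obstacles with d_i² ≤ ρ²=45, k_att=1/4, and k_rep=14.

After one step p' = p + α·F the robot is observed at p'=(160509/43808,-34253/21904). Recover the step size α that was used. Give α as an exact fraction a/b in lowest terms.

α = 1/8

F_att = 1/4·(g−p) = 1/4·(-11,14) = (-2.7500,3.5000)
o1: d²=85 > ρ²=45 → inactive
o2: d²=97 > ρ²=45 → inactive
o3: d²=261 > ρ²=45 → inactive
o4: d²=37 ≤ ρ²=45; F_rep = 14·(6,-1)/37² = (0.0614,-0.0102)
F = F_att + ΣF_rep = (-2.6886,3.4898)
Δp = p'−p = (-0.3361,0.4362); α = Δx/Fx = (-14723/43808) / (-14723/5476) = 1/8
check: Δy/Fy = (9555/21904) / (9555/2738) = 1/8 ✓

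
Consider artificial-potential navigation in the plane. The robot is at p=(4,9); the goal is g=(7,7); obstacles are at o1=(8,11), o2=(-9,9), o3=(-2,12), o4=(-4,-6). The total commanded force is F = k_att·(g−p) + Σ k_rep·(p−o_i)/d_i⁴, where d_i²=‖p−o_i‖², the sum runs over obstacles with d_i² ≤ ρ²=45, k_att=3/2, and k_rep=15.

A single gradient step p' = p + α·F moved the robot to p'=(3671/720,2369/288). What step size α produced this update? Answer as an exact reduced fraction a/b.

F_att = 3/2·(g−p) = 3/2·(3,-2) = (4.5000,-3.0000)
o1: d²=20 ≤ ρ²=45; F_rep = 15·(-4,-2)/20² = (-0.1500,-0.0750)
o2: d²=169 > ρ²=45 → inactive
o3: d²=45 ≤ ρ²=45; F_rep = 15·(6,-3)/45² = (0.0444,-0.0222)
o4: d²=289 > ρ²=45 → inactive
F = F_att + ΣF_rep = (4.3944,-3.0972)
Δp = p'−p = (1.0986,-0.7743); α = Δx/Fx = (791/720) / (791/180) = 1/4
check: Δy/Fy = (-223/288) / (-223/72) = 1/4 ✓

α = 1/4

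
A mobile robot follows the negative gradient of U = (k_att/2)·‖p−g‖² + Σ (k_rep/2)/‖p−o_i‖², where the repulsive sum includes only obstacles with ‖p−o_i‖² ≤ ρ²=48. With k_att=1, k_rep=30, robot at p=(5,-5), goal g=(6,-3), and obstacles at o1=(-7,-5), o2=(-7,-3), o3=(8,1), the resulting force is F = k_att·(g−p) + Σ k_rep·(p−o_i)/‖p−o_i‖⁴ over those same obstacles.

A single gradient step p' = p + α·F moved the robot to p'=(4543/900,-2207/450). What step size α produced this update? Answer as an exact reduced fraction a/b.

α = 1/20

F_att = 1·(g−p) = 1·(1,2) = (1.0000,2.0000)
o1: d²=144 > ρ²=48 → inactive
o2: d²=148 > ρ²=48 → inactive
o3: d²=45 ≤ ρ²=48; F_rep = 30·(-3,-6)/45² = (-0.0444,-0.0889)
F = F_att + ΣF_rep = (0.9556,1.9111)
Δp = p'−p = (0.0478,0.0956); α = Δx/Fx = (43/900) / (43/45) = 1/20
check: Δy/Fy = (43/450) / (86/45) = 1/20 ✓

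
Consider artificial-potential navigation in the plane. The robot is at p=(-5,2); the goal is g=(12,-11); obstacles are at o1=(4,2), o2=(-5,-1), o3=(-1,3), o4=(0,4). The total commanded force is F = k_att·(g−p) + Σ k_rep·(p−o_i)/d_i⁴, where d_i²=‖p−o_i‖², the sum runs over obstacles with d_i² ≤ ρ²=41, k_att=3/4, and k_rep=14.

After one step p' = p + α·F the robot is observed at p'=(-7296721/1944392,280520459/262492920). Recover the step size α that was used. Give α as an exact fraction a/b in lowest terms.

F_att = 3/4·(g−p) = 3/4·(17,-13) = (12.7500,-9.7500)
o1: d²=81 > ρ²=41 → inactive
o2: d²=9 ≤ ρ²=41; F_rep = 14·(0,3)/9² = (0.0000,0.5185)
o3: d²=17 ≤ ρ²=41; F_rep = 14·(-4,-1)/17² = (-0.1938,-0.0484)
o4: d²=29 ≤ ρ²=41; F_rep = 14·(-5,-2)/29² = (-0.0832,-0.0333)
F = F_att + ΣF_rep = (12.4730,-9.3132)
Δp = p'−p = (1.2473,-0.9313); α = Δx/Fx = (2425239/1944392) / (12126195/972196) = 1/10
check: Δy/Fy = (-244465381/262492920) / (-244465381/26249292) = 1/10 ✓

α = 1/10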